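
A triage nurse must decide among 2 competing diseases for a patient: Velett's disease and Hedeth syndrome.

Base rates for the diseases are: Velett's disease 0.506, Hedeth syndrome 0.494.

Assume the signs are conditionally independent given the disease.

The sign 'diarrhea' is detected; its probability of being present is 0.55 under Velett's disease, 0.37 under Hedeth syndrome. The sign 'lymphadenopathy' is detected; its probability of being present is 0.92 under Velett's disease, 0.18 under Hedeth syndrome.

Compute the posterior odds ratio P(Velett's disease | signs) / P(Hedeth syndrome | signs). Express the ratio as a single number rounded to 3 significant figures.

Posterior odds equal prior odds times the likelihood ratio; only the two competing hypotheses matter.
  Velett's disease: 0.506 × 0.55 × 0.92 = 0.25604
  Hedeth syndrome: 0.494 × 0.37 × 0.18 = 0.0329
Posterior odds = 0.25604 / 0.0329 ≈ 7.78.

7.78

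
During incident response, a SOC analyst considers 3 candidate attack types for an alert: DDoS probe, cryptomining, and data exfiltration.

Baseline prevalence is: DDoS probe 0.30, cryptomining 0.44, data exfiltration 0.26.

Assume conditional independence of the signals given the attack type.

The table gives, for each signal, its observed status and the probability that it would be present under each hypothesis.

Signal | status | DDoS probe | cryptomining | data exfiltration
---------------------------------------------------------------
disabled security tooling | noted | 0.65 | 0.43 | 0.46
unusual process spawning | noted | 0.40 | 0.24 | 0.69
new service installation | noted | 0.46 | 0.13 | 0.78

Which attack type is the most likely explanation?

data exfiltration

Multiply each prior by the joint likelihood of the signal pattern:
  DDoS probe: 0.30 × 0.65 × 0.40 × 0.46 = 0.03588
  cryptomining: 0.44 × 0.43 × 0.24 × 0.13 = 0.005903
  data exfiltration: 0.26 × 0.46 × 0.69 × 0.78 = 0.064369
Marginal likelihood of the evidence = 0.10615.
P(DDoS probe | evidence) ≈ 0.03588 / 0.10615 ≈ 0.338
P(cryptomining | evidence) ≈ 0.005903 / 0.10615 ≈ 0.056
P(data exfiltration | evidence) ≈ 0.064369 / 0.10615 ≈ 0.606
The largest is 0.606, so data exfiltration is most probable.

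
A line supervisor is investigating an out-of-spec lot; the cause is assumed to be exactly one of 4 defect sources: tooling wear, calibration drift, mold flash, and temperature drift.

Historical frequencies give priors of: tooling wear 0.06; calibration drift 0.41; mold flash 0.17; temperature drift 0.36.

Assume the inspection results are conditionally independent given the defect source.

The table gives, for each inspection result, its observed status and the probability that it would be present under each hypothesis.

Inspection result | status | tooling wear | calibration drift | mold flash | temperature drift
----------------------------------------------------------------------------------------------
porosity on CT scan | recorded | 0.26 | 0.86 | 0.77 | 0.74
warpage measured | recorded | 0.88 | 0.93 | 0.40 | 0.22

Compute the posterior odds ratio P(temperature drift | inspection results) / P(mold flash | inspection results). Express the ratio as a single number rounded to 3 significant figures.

The normalizing constant cancels in an odds ratio, so compute prior × likelihood for the two hypotheses only:
  temperature drift: 0.36 × 0.74 × 0.22 = 0.058608
  mold flash: 0.17 × 0.77 × 0.40 = 0.05236
Posterior odds = 0.058608 / 0.05236 ≈ 1.12.

1.12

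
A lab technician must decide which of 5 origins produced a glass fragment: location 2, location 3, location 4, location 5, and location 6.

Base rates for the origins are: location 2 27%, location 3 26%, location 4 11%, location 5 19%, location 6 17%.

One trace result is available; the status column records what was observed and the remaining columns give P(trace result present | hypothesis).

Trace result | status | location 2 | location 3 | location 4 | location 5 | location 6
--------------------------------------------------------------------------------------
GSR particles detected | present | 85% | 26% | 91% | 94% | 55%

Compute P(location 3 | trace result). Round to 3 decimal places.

For each hypothesis, the unnormalized posterior weight is prior × likelihood:
  location 2: 0.27 × 0.85 = 0.2295
  location 3: 0.26 × 0.26 = 0.0676
  location 4: 0.11 × 0.91 = 0.1001
  location 5: 0.19 × 0.94 = 0.1786
  location 6: 0.17 × 0.55 = 0.0935
Normalizing constant Z = 0.2295 + 0.0676 + 0.1001 + 0.1786 + 0.0935 = 0.6693.
P(location 3 | evidence) = 0.0676 / 0.6693 ≈ 0.101.

0.101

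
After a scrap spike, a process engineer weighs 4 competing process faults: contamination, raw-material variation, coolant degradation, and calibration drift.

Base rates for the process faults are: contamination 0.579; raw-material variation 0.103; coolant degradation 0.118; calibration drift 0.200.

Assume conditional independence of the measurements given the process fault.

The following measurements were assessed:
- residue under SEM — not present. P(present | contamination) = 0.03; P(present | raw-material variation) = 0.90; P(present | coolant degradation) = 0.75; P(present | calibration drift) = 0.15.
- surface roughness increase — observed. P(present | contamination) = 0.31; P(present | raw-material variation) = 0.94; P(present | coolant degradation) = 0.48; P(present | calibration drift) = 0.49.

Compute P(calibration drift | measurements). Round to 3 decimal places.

Multiply each prior by the joint likelihood of the measurement pattern (using 1 − P(present | H) for each absent measurement):
  contamination: 0.579 × (1 − 0.03) × 0.31 = 0.17411
  raw-material variation: 0.103 × (1 − 0.90) × 0.94 = 0.009682
  coolant degradation: 0.118 × (1 − 0.75) × 0.48 = 0.01416
  calibration drift: 0.200 × (1 − 0.15) × 0.49 = 0.0833
Marginal likelihood of the evidence = 0.28125.
P(calibration drift | evidence) = 0.0833 / 0.28125 ≈ 0.296.

0.296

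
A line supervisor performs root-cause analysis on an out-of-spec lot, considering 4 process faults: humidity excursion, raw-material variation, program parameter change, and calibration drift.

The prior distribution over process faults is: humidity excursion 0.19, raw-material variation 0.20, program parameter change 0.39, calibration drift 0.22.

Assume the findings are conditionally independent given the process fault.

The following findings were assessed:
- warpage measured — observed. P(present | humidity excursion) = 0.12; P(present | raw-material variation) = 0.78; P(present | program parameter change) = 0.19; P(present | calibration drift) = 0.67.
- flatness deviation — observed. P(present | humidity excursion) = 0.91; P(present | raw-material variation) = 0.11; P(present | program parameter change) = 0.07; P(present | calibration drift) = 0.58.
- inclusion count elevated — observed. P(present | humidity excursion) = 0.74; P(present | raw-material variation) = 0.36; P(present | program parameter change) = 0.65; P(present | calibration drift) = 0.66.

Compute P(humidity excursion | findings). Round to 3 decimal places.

By Bayes' rule with conditional independence, the unnormalized weight for each hypothesis is prior × ∏ likelihoods:
  humidity excursion: 0.19 × 0.12 × 0.91 × 0.74 = 0.015354
  raw-material variation: 0.20 × 0.78 × 0.11 × 0.36 = 0.0061776
  program parameter change: 0.39 × 0.19 × 0.07 × 0.65 = 0.0033716
  calibration drift: 0.22 × 0.67 × 0.58 × 0.66 = 0.056425
Marginal likelihood of the evidence = 0.081327.
P(humidity excursion | evidence) = 0.015354 / 0.081327 ≈ 0.189.

0.189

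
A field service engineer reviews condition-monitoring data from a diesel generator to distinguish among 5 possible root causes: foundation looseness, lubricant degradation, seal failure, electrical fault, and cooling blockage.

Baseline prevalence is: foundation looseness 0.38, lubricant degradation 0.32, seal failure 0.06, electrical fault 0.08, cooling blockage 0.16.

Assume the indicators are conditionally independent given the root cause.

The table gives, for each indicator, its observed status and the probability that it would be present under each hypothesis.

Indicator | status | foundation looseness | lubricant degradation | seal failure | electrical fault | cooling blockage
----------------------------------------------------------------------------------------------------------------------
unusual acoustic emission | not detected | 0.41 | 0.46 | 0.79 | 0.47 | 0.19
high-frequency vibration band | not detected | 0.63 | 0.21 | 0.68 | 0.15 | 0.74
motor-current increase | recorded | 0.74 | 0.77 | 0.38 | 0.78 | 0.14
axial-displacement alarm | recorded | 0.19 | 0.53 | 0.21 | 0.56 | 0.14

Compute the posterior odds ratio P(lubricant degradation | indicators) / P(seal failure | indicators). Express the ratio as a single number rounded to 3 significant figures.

Unnormalized posterior weight (prior times the indicator likelihoods) for each of the two hypotheses (using 1 − P(present | H) for each absent indicator):
  lubricant degradation: 0.32 × (1 − 0.46) × (1 − 0.21) × 0.77 × 0.53 = 0.055711
  seal failure: 0.06 × (1 − 0.79) × (1 − 0.68) × 0.38 × 0.21 = 0.00032175
Posterior odds = 0.055711 / 0.00032175 ≈ 173.

173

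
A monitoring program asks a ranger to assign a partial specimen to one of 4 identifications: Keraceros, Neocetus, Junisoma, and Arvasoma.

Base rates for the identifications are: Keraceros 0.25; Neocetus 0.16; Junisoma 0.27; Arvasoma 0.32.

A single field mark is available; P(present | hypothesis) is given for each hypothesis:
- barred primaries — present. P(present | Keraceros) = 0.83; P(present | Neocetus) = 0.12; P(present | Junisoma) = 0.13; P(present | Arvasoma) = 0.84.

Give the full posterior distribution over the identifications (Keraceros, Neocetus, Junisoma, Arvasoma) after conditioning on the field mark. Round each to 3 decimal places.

0.391, 0.036, 0.066, 0.507

For each hypothesis, the unnormalized posterior weight is prior × likelihood:
  Keraceros: 0.25 × 0.83 = 0.2075
  Neocetus: 0.16 × 0.12 = 0.0192
  Junisoma: 0.27 × 0.13 = 0.0351
  Arvasoma: 0.32 × 0.84 = 0.2688
The unnormalized weights sum to 0.5306.
P(Keraceros | evidence) = 0.2075 / 0.5306 ≈ 0.391
P(Neocetus | evidence) = 0.0192 / 0.5306 ≈ 0.036
P(Junisoma | evidence) = 0.0351 / 0.5306 ≈ 0.066
P(Arvasoma | evidence) = 0.2688 / 0.5306 ≈ 0.507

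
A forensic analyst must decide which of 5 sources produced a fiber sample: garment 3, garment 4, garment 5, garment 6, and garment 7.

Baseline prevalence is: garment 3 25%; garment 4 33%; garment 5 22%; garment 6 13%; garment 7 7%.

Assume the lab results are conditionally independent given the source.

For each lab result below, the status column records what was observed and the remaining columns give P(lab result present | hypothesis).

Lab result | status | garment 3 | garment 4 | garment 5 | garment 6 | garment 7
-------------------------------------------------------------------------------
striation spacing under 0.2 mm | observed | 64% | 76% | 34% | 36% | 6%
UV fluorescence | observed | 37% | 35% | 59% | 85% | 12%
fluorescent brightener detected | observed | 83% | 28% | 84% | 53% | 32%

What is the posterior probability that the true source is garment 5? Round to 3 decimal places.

0.281

Multiply each prior by the joint likelihood of the lab result pattern:
  garment 3: 0.25 × 0.64 × 0.37 × 0.83 = 0.049136
  garment 4: 0.33 × 0.76 × 0.35 × 0.28 = 0.024578
  garment 5: 0.22 × 0.34 × 0.59 × 0.84 = 0.037071
  garment 6: 0.13 × 0.36 × 0.85 × 0.53 = 0.021083
  garment 7: 0.07 × 0.06 × 0.12 × 0.32 = 0.00016128
Marginal likelihood of the evidence = 0.13203.
P(garment 5 | evidence) = 0.037071 / 0.13203 ≈ 0.281.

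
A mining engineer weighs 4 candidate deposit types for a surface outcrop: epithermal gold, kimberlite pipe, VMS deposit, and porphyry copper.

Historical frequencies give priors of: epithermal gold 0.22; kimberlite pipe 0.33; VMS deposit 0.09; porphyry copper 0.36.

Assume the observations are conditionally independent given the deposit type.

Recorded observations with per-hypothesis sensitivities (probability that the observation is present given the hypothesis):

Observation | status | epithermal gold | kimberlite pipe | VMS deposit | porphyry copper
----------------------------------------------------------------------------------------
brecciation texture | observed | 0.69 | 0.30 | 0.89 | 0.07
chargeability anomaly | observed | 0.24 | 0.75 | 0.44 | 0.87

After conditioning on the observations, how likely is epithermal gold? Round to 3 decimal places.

By Bayes' rule with conditional independence, the unnormalized weight for each hypothesis is prior × ∏ likelihoods:
  epithermal gold: 0.22 × 0.69 × 0.24 = 0.036432
  kimberlite pipe: 0.33 × 0.30 × 0.75 = 0.07425
  VMS deposit: 0.09 × 0.89 × 0.44 = 0.035244
  porphyry copper: 0.36 × 0.07 × 0.87 = 0.021924
Marginal likelihood of the evidence = 0.16785.
P(epithermal gold | evidence) = 0.036432 / 0.16785 ≈ 0.217.

0.217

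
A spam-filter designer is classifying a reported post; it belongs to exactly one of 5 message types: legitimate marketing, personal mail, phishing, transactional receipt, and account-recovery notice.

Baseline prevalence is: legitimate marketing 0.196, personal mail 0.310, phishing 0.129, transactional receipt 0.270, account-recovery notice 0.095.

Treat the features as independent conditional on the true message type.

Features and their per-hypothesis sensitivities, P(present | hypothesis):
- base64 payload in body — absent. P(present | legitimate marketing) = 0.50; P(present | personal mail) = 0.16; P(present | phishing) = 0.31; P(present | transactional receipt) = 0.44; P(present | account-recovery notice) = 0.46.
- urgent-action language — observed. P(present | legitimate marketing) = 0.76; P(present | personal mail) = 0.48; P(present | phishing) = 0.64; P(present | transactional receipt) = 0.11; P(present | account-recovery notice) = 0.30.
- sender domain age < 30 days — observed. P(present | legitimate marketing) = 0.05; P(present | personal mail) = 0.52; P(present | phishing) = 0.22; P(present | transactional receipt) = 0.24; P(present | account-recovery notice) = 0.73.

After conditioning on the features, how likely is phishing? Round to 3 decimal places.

Multiply each prior by the joint likelihood of the feature pattern (using 1 − P(present | H) for each absent feature):
  legitimate marketing: 0.196 × (1 − 0.50) × 0.76 × 0.05 = 0.003724
  personal mail: 0.310 × (1 − 0.16) × 0.48 × 0.52 = 0.064996
  phishing: 0.129 × (1 − 0.31) × 0.64 × 0.22 = 0.012533
  transactional receipt: 0.270 × (1 − 0.44) × 0.11 × 0.24 = 0.0039917
  account-recovery notice: 0.095 × (1 − 0.46) × 0.30 × 0.73 = 0.011235
The unnormalized weights sum to 0.096479.
P(phishing | evidence) = 0.012533 / 0.096479 ≈ 0.130.

0.130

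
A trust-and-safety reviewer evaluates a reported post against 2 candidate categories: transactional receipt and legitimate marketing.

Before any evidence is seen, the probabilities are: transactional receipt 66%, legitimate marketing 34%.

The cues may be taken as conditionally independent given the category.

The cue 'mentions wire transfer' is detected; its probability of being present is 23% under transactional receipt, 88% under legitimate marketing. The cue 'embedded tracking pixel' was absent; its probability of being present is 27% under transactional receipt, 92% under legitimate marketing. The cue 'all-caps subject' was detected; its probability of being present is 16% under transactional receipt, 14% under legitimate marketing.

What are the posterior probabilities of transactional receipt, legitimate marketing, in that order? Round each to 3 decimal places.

0.841, 0.159

Multiply each prior by the joint likelihood of the cue pattern (using 1 − P(present | H) for each absent cue):
  transactional receipt: 0.66 × 0.23 × (1 − 0.27) × 0.16 = 0.01773
  legitimate marketing: 0.34 × 0.88 × (1 − 0.92) × 0.14 = 0.003351
Normalizing constant Z = 0.01773 + 0.003351 = 0.021081.
P(transactional receipt | evidence) = 0.01773 / 0.021081 ≈ 0.841
P(legitimate marketing | evidence) = 0.003351 / 0.021081 ≈ 0.159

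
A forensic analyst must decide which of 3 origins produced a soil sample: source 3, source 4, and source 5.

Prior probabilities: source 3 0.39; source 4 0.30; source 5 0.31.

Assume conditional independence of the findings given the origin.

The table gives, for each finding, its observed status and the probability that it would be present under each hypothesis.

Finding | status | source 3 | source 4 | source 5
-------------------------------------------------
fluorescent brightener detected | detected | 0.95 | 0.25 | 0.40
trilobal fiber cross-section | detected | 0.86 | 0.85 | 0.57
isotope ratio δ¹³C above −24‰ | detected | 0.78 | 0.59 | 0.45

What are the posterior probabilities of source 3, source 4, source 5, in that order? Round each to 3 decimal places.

0.782, 0.118, 0.100

By Bayes' rule with conditional independence, the unnormalized weight for each hypothesis is prior × ∏ likelihoods:
  source 3: 0.39 × 0.95 × 0.86 × 0.78 = 0.24853
  source 4: 0.30 × 0.25 × 0.85 × 0.59 = 0.037613
  source 5: 0.31 × 0.40 × 0.57 × 0.45 = 0.031806
The unnormalized weights sum to 0.31795.
P(source 3 | evidence) = 0.24853 / 0.31795 ≈ 0.782
P(source 4 | evidence) = 0.037613 / 0.31795 ≈ 0.118
P(source 5 | evidence) = 0.031806 / 0.31795 ≈ 0.100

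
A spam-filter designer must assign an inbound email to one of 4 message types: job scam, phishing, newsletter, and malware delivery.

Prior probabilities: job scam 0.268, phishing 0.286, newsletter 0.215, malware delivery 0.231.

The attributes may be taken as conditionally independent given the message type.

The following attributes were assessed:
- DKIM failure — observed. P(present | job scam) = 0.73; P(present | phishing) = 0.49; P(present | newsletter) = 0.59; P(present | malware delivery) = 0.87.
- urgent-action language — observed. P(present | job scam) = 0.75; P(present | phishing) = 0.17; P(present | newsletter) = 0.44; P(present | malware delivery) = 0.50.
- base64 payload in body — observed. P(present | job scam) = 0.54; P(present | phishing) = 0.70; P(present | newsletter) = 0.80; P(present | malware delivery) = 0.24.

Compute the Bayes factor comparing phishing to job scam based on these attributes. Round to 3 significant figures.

Take the product of per-attribute likelihoods under each hypothesis, then divide.
  phishing: 0.49 × 0.17 × 0.70 = 0.05831
  job scam: 0.73 × 0.75 × 0.54 = 0.29565
Bayes factor = 0.05831 / 0.29565 ≈ 0.197

0.197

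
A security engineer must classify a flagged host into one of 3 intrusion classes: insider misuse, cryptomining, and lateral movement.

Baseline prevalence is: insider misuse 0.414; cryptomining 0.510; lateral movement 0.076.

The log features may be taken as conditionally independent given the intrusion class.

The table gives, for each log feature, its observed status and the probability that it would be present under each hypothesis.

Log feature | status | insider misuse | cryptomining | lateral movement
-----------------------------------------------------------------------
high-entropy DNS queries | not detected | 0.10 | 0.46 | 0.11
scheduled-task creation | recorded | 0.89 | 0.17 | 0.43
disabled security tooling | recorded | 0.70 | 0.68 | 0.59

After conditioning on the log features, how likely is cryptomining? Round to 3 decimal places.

0.113

By Bayes' rule with conditional independence, the unnormalized weight for each hypothesis is prior × ∏ likelihoods (using 1 − P(present | H) for each absent log feature):
  insider misuse: 0.414 × (1 − 0.10) × 0.89 × 0.70 = 0.23213
  cryptomining: 0.510 × (1 − 0.46) × 0.17 × 0.68 = 0.031836
  lateral movement: 0.076 × (1 − 0.11) × 0.43 × 0.59 = 0.01716
Marginal likelihood of the evidence = 0.28113.
P(cryptomining | evidence) = 0.031836 / 0.28113 ≈ 0.113.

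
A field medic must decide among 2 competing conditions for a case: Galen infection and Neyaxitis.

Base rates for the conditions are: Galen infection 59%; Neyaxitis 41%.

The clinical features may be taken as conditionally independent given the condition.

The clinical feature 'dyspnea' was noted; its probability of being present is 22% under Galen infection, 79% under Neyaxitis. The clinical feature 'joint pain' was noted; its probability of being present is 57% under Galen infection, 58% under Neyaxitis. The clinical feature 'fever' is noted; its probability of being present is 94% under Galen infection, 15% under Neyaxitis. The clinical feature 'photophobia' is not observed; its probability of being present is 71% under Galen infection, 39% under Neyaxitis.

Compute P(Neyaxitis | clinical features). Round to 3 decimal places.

0.460

Multiply each prior by the joint likelihood of the clinical feature pattern (using 1 − P(present | H) for each absent clinical feature):
  Galen infection: 0.59 × 0.22 × 0.57 × 0.94 × (1 − 0.71) = 0.020169
  Neyaxitis: 0.41 × 0.79 × 0.58 × 0.15 × (1 − 0.39) = 0.017189
The unnormalized weights sum to 0.037358.
P(Neyaxitis | evidence) = 0.017189 / 0.037358 ≈ 0.460.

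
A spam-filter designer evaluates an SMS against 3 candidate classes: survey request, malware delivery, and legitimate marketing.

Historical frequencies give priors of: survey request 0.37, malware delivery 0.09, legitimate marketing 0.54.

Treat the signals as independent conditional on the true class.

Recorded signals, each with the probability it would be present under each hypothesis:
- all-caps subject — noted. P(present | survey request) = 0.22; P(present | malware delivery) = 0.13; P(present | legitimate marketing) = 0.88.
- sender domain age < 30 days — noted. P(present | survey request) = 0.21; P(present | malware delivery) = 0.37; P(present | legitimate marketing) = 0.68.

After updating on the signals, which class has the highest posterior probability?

By Bayes' rule with conditional independence, the unnormalized weight for each hypothesis is prior × ∏ likelihoods:
  survey request: 0.37 × 0.22 × 0.21 = 0.017094
  malware delivery: 0.09 × 0.13 × 0.37 = 0.004329
  legitimate marketing: 0.54 × 0.88 × 0.68 = 0.32314
Normalizing constant Z = 0.017094 + 0.004329 + 0.32314 = 0.34456.
P(survey request | evidence) ≈ 0.017094 / 0.34456 ≈ 0.050
P(malware delivery | evidence) ≈ 0.004329 / 0.34456 ≈ 0.013
P(legitimate marketing | evidence) ≈ 0.32314 / 0.34456 ≈ 0.938
The largest is 0.938, so legitimate marketing is most probable.

legitimate marketing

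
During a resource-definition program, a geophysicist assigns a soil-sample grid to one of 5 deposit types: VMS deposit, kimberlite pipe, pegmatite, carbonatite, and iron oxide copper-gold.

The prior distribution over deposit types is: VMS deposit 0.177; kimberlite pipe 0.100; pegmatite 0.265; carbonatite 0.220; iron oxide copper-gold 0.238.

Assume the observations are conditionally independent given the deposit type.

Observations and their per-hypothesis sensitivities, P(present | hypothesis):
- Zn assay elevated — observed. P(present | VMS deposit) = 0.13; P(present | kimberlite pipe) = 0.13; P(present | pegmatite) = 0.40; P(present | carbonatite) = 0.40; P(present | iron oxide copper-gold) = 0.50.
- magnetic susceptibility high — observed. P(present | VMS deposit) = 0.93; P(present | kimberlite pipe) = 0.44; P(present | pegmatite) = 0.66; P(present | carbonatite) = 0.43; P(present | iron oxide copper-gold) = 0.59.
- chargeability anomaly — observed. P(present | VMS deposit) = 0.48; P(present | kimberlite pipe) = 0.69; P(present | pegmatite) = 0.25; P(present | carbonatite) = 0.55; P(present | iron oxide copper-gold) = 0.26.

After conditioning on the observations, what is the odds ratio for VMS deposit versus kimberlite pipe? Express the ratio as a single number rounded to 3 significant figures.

The normalizing constant cancels in an odds ratio, so compute prior × likelihood for the two hypotheses only:
  VMS deposit: 0.177 × 0.13 × 0.93 × 0.48 = 0.010272
  kimberlite pipe: 0.100 × 0.13 × 0.44 × 0.69 = 0.0039468
Posterior odds = 0.010272 / 0.0039468 ≈ 2.60.

2.60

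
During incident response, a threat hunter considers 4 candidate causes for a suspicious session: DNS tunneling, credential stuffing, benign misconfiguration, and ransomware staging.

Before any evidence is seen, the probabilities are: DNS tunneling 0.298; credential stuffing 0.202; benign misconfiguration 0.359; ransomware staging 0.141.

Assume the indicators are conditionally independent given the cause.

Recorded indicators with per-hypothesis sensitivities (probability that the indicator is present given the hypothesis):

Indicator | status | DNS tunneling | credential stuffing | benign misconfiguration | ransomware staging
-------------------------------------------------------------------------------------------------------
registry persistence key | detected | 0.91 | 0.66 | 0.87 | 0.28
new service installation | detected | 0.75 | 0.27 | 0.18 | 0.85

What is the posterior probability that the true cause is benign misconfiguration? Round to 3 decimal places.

0.171

By Bayes' rule with conditional independence, the unnormalized weight for each hypothesis is prior × ∏ likelihoods:
  DNS tunneling: 0.298 × 0.91 × 0.75 = 0.20338
  credential stuffing: 0.202 × 0.66 × 0.27 = 0.035996
  benign misconfiguration: 0.359 × 0.87 × 0.18 = 0.056219
  ransomware staging: 0.141 × 0.28 × 0.85 = 0.033558
Marginal likelihood of the evidence = 0.32916.
P(benign misconfiguration | evidence) = 0.056219 / 0.32916 ≈ 0.171.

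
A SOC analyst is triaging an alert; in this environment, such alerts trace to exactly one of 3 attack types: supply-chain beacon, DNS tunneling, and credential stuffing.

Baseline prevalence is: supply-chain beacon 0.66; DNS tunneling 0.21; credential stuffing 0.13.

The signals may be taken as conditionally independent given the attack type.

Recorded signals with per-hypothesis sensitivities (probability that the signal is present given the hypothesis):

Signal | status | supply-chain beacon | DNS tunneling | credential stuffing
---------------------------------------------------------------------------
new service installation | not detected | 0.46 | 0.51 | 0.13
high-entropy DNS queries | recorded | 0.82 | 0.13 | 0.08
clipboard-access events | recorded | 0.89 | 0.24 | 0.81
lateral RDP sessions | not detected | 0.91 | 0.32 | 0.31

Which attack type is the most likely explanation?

Multiply each prior by the joint likelihood of the signal pattern (using 1 − P(present | H) for each absent signal):
  supply-chain beacon: 0.66 × (1 − 0.46) × 0.82 × 0.89 × (1 − 0.91) = 0.023409
  DNS tunneling: 0.21 × (1 − 0.51) × 0.13 × 0.24 × (1 − 0.32) = 0.0021831
  credential stuffing: 0.13 × (1 − 0.13) × 0.08 × 0.81 × (1 − 0.31) = 0.0050569
Marginal likelihood of the evidence = 0.030649.
P(supply-chain beacon | evidence) ≈ 0.023409 / 0.030649 ≈ 0.764
P(DNS tunneling | evidence) ≈ 0.0021831 / 0.030649 ≈ 0.071
P(credential stuffing | evidence) ≈ 0.0050569 / 0.030649 ≈ 0.165
The largest is 0.764, so supply-chain beacon is most probable.

supply-chain beacon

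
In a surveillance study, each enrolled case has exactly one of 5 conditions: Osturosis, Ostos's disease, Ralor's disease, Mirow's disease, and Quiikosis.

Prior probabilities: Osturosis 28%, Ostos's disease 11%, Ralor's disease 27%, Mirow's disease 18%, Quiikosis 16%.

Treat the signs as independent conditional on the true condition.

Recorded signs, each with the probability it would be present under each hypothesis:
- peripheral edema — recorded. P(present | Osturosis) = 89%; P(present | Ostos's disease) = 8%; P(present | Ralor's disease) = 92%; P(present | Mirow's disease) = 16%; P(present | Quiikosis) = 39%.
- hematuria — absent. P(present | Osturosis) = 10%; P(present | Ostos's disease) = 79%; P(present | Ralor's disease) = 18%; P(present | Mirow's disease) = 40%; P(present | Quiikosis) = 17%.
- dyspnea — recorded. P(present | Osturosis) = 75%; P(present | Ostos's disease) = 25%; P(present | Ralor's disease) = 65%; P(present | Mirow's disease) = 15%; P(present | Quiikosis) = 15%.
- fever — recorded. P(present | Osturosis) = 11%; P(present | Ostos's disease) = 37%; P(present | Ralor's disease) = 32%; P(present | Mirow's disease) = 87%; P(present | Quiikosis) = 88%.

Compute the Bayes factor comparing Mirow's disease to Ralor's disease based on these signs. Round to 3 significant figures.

0.0798

Joint likelihood of the sign pattern under each hypothesis (using 1 − P(present | H) for each absent sign):
  Mirow's disease: 0.16 × (1 − 0.40) × 0.15 × 0.87 = 0.012528
  Ralor's disease: 0.92 × (1 − 0.18) × 0.65 × 0.32 = 0.15692
Bayes factor = 0.012528 / 0.15692 ≈ 0.0798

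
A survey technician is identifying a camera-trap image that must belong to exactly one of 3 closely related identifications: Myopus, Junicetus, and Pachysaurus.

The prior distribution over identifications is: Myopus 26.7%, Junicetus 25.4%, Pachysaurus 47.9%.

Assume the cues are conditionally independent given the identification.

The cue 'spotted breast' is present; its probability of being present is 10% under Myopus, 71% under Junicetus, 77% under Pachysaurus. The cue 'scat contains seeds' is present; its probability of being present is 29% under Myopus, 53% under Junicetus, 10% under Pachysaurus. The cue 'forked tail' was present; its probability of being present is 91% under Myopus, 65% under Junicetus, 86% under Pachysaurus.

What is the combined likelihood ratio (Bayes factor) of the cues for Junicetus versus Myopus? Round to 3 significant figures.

9.27

Take the product of per-cue likelihoods under each hypothesis, then divide.
  Junicetus: 0.71 × 0.53 × 0.65 = 0.2446
  Myopus: 0.10 × 0.29 × 0.91 = 0.02639
Bayes factor = 0.2446 / 0.02639 ≈ 9.27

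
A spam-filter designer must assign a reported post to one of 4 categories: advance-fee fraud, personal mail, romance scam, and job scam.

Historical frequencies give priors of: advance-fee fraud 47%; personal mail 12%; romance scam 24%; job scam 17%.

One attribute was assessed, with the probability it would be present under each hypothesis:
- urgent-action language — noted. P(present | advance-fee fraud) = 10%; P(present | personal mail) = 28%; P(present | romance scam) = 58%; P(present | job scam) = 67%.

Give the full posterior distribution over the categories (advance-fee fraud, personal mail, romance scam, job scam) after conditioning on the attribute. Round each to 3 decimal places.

For each hypothesis, the unnormalized posterior weight is prior × likelihood:
  advance-fee fraud: 0.47 × 0.10 = 0.047
  personal mail: 0.12 × 0.28 = 0.0336
  romance scam: 0.24 × 0.58 = 0.1392
  job scam: 0.17 × 0.67 = 0.1139
Marginal likelihood of the evidence = 0.3337.
P(advance-fee fraud | evidence) = 0.047 / 0.3337 ≈ 0.141
P(personal mail | evidence) = 0.0336 / 0.3337 ≈ 0.101
P(romance scam | evidence) = 0.1392 / 0.3337 ≈ 0.417
P(job scam | evidence) = 0.1139 / 0.3337 ≈ 0.341

0.141, 0.101, 0.417, 0.341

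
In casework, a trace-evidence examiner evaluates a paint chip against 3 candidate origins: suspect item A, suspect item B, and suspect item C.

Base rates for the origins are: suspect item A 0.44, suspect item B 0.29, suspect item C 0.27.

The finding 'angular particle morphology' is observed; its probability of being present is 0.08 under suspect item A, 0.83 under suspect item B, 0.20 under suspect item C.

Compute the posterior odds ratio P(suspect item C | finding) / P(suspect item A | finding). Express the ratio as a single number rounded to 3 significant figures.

Posterior odds equal prior odds times the likelihood ratio; only the two competing hypotheses matter.
  suspect item C: 0.27 × 0.20 = 0.054
  suspect item A: 0.44 × 0.08 = 0.0352
Odds(suspect item C : suspect item A) = 0.054 / 0.0352 ≈ 1.53.

1.53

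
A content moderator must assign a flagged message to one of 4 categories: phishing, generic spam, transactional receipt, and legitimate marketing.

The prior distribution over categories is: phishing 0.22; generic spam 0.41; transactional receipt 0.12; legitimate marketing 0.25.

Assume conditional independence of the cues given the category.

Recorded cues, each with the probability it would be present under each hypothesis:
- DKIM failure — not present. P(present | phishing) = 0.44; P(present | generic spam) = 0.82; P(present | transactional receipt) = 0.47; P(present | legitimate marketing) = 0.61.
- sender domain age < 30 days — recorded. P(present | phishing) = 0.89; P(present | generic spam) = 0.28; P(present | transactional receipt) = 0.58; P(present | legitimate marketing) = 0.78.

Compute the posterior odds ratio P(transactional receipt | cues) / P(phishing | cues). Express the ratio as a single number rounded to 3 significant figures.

Unnormalized posterior weight (prior times the cue likelihoods) for each of the two hypotheses (using 1 − P(present | H) for each absent cue):
  transactional receipt: 0.12 × (1 − 0.47) × 0.58 = 0.036888
  phishing: 0.22 × (1 − 0.44) × 0.89 = 0.10965
Posterior odds = 0.036888 / 0.10965 ≈ 0.336.

0.336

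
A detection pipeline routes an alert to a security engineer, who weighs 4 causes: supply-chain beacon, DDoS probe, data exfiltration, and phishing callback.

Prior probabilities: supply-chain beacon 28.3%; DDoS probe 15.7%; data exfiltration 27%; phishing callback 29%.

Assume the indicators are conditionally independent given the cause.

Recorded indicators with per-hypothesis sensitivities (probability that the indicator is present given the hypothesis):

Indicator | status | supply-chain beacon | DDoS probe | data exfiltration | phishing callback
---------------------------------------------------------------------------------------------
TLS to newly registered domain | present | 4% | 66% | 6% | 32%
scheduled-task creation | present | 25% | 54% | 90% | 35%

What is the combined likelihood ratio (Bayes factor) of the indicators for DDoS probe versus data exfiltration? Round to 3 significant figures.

Take the product of per-indicator likelihoods under each hypothesis, then divide.
  DDoS probe: 0.66 × 0.54 = 0.3564
  data exfiltration: 0.06 × 0.90 = 0.054
Bayes factor = 0.3564 / 0.054 ≈ 6.60

6.60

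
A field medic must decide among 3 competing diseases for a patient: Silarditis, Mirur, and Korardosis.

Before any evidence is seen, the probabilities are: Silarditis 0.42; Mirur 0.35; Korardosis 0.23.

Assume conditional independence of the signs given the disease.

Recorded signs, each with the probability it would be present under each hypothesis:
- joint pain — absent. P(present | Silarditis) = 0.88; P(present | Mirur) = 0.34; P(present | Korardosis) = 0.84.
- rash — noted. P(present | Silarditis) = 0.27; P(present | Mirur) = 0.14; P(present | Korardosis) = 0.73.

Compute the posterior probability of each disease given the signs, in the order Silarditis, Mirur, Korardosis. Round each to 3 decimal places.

By Bayes' rule with conditional independence, the unnormalized weight for each hypothesis is prior × ∏ likelihoods (using 1 − P(present | H) for each absent sign):
  Silarditis: 0.42 × (1 − 0.88) × 0.27 = 0.013608
  Mirur: 0.35 × (1 − 0.34) × 0.14 = 0.03234
  Korardosis: 0.23 × (1 − 0.84) × 0.73 = 0.026864
The unnormalized weights sum to 0.072812.
P(Silarditis | evidence) = 0.013608 / 0.072812 ≈ 0.187
P(Mirur | evidence) = 0.03234 / 0.072812 ≈ 0.444
P(Korardosis | evidence) = 0.026864 / 0.072812 ≈ 0.369

0.187, 0.444, 0.369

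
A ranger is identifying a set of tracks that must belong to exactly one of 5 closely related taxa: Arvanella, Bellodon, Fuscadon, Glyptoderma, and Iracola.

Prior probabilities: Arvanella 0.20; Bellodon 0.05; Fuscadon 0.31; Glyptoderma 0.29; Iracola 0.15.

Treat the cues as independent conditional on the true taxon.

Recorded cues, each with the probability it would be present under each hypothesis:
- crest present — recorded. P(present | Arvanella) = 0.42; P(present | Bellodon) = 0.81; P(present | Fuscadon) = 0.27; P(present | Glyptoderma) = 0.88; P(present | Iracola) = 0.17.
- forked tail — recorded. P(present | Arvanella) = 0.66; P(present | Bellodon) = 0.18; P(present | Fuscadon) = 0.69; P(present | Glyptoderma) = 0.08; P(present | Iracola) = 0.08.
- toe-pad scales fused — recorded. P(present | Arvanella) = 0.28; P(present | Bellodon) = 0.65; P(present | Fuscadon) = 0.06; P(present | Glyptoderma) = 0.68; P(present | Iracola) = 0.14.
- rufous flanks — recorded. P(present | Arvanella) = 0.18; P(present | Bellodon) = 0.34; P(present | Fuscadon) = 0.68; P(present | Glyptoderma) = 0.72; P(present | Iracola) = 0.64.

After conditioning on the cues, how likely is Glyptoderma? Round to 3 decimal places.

By Bayes' rule with conditional independence, the unnormalized weight for each hypothesis is prior × ∏ likelihoods:
  Arvanella: 0.20 × 0.42 × 0.66 × 0.28 × 0.18 = 0.0027942
  Bellodon: 0.05 × 0.81 × 0.18 × 0.65 × 0.34 = 0.0016111
  Fuscadon: 0.31 × 0.27 × 0.69 × 0.06 × 0.68 = 0.0023563
  Glyptoderma: 0.29 × 0.88 × 0.08 × 0.68 × 0.72 = 0.0099957
  Iracola: 0.15 × 0.17 × 0.08 × 0.14 × 0.64 = 0.00018278
Marginal likelihood of the evidence = 0.01694.
P(Glyptoderma | evidence) = 0.0099957 / 0.01694 ≈ 0.590.

0.590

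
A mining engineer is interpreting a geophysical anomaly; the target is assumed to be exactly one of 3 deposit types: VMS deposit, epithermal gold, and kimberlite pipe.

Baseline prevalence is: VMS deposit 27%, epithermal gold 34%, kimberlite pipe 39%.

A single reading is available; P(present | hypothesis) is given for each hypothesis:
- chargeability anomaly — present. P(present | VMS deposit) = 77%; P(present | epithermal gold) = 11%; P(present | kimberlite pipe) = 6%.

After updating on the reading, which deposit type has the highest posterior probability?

By Bayes' rule, the unnormalized weight for each hypothesis is prior × likelihood:
  VMS deposit: 0.27 × 0.77 = 0.2079
  epithermal gold: 0.34 × 0.11 = 0.0374
  kimberlite pipe: 0.39 × 0.06 = 0.0234
Marginal likelihood of the evidence = 0.2687.
P(VMS deposit | evidence) ≈ 0.2079 / 0.2687 ≈ 0.774
P(epithermal gold | evidence) ≈ 0.0374 / 0.2687 ≈ 0.139
P(kimberlite pipe | evidence) ≈ 0.0234 / 0.2687 ≈ 0.087
The largest is 0.774, so VMS deposit is most probable.

VMS deposit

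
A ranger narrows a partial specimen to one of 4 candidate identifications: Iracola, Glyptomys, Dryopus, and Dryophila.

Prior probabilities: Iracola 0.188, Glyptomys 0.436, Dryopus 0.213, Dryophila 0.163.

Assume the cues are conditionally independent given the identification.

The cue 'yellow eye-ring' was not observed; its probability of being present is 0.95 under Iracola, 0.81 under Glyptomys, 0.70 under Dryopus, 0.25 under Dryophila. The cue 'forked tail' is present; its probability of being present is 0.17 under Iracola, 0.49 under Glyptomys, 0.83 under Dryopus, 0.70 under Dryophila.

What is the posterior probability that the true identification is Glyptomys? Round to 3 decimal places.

0.225

Multiply each prior by the joint likelihood of the cue pattern (using 1 − P(present | H) for each absent cue):
  Iracola: 0.188 × (1 − 0.95) × 0.17 = 0.001598
  Glyptomys: 0.436 × (1 − 0.81) × 0.49 = 0.040592
  Dryopus: 0.213 × (1 − 0.70) × 0.83 = 0.053037
  Dryophila: 0.163 × (1 − 0.25) × 0.70 = 0.085575
Marginal likelihood of the evidence = 0.1808.
P(Glyptomys | evidence) = 0.040592 / 0.1808 ≈ 0.225.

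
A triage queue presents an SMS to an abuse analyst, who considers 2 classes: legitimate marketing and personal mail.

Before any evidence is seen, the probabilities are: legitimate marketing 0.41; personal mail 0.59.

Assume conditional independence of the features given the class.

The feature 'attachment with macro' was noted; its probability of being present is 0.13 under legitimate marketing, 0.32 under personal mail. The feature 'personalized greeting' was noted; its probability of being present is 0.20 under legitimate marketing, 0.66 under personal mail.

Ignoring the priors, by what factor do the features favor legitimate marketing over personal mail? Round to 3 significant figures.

0.123

The Bayes factor is the ratio of the joint likelihoods of the feature pattern under the two hypotheses.
  legitimate marketing: 0.13 × 0.20 = 0.026
  personal mail: 0.32 × 0.66 = 0.2112
Bayes factor = 0.026 / 0.2112 ≈ 0.123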